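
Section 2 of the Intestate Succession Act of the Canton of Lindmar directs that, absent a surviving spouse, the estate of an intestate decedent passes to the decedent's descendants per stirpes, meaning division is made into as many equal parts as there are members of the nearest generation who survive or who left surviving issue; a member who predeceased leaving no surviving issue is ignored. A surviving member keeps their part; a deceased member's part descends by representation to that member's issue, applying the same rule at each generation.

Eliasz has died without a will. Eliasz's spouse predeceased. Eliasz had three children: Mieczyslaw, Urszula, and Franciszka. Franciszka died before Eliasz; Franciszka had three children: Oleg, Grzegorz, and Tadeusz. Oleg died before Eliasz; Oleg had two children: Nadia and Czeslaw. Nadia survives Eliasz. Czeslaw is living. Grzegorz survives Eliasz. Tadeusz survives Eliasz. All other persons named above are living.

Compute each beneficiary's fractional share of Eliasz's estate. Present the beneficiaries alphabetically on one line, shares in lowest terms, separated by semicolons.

There is no surviving spouse, so the entire estate passes to Eliasz's descendants per stirpes.
The estate is divided into 3 equal shares of 1/3 among Mieczyslaw, Urszula, Franciszka.
Mieczyslaw is living and takes 1/3.
Urszula is living and takes 1/3.
Franciszka predeceased; the 1/3 allotted to Franciszka's branch passes to Franciszka's issue by representation.
The 1/3 is divided into 3 equal shares of 1/9 among Oleg, Grzegorz, Tadeusz.
Oleg predeceased; the 1/9 allotted to Oleg's branch passes to Oleg's issue by representation.
The 1/9 is divided into 2 equal shares of 1/18 among Nadia, Czeslaw.
Nadia is living and takes 1/18.
Czeslaw is living and takes 1/18.
Grzegorz is living and takes 1/9.
Tadeusz is living and takes 1/9.

Czeslaw 1/18; Grzegorz 1/9; Mieczyslaw 1/3; Nadia 1/18; Tadeusz 1/9; Urszula 1/3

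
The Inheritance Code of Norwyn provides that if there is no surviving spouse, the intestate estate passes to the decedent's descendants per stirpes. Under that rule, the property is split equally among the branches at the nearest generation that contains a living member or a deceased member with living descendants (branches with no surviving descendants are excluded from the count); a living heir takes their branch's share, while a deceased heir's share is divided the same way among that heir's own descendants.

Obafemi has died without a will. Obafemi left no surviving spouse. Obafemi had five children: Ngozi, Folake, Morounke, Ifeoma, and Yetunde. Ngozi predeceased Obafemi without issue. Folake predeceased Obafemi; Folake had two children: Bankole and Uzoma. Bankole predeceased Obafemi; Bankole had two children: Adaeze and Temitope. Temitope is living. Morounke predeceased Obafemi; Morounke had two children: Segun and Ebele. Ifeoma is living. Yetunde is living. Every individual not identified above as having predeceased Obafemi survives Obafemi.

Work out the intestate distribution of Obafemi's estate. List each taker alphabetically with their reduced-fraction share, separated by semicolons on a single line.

Adaeze 1/16; Ebele 1/8; Ifeoma 1/4; Segun 1/8; Temitope 1/16; Uzoma 1/8; Yetunde 1/4

There is no surviving spouse, so the entire estate passes to Obafemi's descendants per stirpes.
Ngozi left no surviving issue, so that branch lapses and is disregarded.
The estate is divided into 4 equal shares of 1/4 among Folake, Morounke, Ifeoma, Yetunde.
Folake predeceased; the 1/4 allotted to Folake's branch passes to Folake's issue by representation.
The 1/4 is divided into 2 equal shares of 1/8 among Bankole, Uzoma.
Bankole predeceased; the 1/8 allotted to Bankole's branch passes to Bankole's issue by representation.
The 1/8 is divided into 2 equal shares of 1/16 among Adaeze, Temitope.
Adaeze is living and takes 1/16.
Temitope is living and takes 1/16.
Uzoma is living and takes 1/8.
Morounke predeceased; the 1/4 allotted to Morounke's branch passes to Morounke's issue by representation.
The 1/4 is divided into 2 equal shares of 1/8 among Segun, Ebele.
Segun is living and takes 1/8.
Ebele is living and takes 1/8.
Ifeoma is living and takes 1/4.
Yetunde is living and takes 1/4.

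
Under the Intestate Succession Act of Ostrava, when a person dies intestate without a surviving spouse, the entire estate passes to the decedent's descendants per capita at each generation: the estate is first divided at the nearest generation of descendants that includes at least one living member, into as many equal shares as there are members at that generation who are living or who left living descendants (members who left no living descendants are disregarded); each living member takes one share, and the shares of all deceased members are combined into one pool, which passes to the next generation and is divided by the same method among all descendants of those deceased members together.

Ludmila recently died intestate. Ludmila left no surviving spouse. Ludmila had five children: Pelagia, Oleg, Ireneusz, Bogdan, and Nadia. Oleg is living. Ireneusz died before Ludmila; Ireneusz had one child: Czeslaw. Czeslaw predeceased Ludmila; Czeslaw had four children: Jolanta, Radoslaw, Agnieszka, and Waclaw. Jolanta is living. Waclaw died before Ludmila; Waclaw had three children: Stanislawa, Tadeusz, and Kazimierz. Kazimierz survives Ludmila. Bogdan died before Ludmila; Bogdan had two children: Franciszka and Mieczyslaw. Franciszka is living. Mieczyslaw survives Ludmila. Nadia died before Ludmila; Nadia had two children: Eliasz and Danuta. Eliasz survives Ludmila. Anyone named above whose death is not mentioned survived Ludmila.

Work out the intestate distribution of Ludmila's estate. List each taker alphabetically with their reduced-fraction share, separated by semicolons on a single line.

Agnieszka 3/100; Danuta 3/25; Eliasz 3/25; Franciszka 3/25; Jolanta 3/100; Kazimierz 1/100; Mieczyslaw 3/25; Oleg 1/5; Pelagia 1/5; Radoslaw 3/100; Stanislawa 1/100; Tadeusz 1/100

There is no surviving spouse, so the entire estate passes to Ludmila's descendants per capita at each generation.
At generation 1 (Pelagia, Oleg, Ireneusz, Bogdan, Nadia) there are 5 shares of (1)/5 = 1/5 each.
Living: Pelagia and Oleg — each takes 1/5.
Deceased: Ireneusz, Bogdan, and Nadia. Their combined 3/5 is pooled and carried to generation 2.
At generation 2 (Czeslaw, Franciszka, Mieczyslaw, Eliasz, Danuta) there are 5 shares of (3/5)/5 = 3/25 each.
Living: Franciszka, Mieczyslaw, Eliasz, and Danuta — each takes 3/25.
Deceased: Czeslaw. That 3/25 share is carried to generation 3.
At generation 3 (Jolanta, Radoslaw, Agnieszka, Waclaw) there are 4 shares of (3/25)/4 = 3/100 each.
Living: Jolanta, Radoslaw, and Agnieszka — each takes 3/100.
Deceased: Waclaw. That 3/100 share is carried to generation 4.
At generation 4 (Stanislawa, Tadeusz, Kazimierz) there are 3 shares of (3/100)/3 = 1/100 each.
Living: Stanislawa, Tadeusz, and Kazimierz — each takes 1/100.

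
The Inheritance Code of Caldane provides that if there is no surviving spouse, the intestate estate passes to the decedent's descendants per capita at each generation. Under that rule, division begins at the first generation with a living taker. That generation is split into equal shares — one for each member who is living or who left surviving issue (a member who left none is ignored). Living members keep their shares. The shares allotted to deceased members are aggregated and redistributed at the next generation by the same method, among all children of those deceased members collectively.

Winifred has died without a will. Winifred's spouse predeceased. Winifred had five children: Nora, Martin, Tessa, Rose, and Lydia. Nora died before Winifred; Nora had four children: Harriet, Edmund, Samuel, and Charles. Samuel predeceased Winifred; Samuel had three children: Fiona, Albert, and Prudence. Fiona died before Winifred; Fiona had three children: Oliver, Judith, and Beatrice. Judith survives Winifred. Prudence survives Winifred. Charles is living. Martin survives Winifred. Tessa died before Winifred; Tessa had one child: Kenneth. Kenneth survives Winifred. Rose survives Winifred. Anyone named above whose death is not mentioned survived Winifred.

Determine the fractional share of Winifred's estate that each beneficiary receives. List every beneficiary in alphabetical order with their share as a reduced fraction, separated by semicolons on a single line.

Albert 2/75; Beatrice 2/225; Charles 2/25; Edmund 2/25; Harriet 2/25; Judith 2/225; Kenneth 2/25; Lydia 1/5; Martin 1/5; Oliver 2/225; Prudence 2/75; Rose 1/5

There is no surviving spouse, so the entire estate passes to Winifred's descendants per capita at each generation.
At generation 1 (Nora, Martin, Tessa, Rose, Lydia) there are 5 shares of (1)/5 = 1/5 each.
Living: Martin, Rose, and Lydia — each takes 1/5.
Deceased: Nora and Tessa. Their combined 2/5 is pooled and carried to generation 2.
At generation 2 (Harriet, Edmund, Samuel, Charles, Kenneth) there are 5 shares of (2/5)/5 = 2/25 each.
Living: Harriet, Edmund, Charles, and Kenneth — each takes 2/25.
Deceased: Samuel. That 2/25 share is carried to generation 3.
At generation 3 (Fiona, Albert, Prudence) there are 3 shares of (2/25)/3 = 2/75 each.
Living: Albert and Prudence — each takes 2/75.
Deceased: Fiona. That 2/75 share is carried to generation 4.
At generation 4 (Oliver, Judith, Beatrice) there are 3 shares of (2/75)/3 = 2/225 each.
Living: Oliver, Judith, and Beatrice — each takes 2/225.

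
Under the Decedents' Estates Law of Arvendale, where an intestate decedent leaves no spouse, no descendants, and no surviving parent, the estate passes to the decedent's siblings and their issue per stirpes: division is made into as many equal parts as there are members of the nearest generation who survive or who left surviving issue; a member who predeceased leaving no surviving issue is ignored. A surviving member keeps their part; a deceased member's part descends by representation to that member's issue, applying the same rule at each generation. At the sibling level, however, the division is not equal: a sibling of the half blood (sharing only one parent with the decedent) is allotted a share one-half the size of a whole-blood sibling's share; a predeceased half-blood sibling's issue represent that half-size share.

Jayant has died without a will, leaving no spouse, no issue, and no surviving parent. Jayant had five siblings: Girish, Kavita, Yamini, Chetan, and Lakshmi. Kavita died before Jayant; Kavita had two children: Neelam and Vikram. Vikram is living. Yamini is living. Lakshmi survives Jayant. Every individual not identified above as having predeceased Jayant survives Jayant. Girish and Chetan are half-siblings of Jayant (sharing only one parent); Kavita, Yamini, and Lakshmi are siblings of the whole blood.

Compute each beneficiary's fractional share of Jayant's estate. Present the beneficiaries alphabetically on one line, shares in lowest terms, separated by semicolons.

No spouse, descendants, or parent survives, so the estate passes to Jayant's siblings per stirpes.
Half-blood siblings count for one-half the weight of whole-blood siblings at the initial division.
Dividing 1 in proportion to weights (total weight 4): Girish (weight 1/2) → 1/8; Kavita (weight 1) → 1/4; Yamini (weight 1) → 1/4; Chetan (weight 1/2) → 1/8; Lakshmi (weight 1) → 1/4.
Girish is living and takes 1/8.
Kavita predeceased; the 1/4 allotted to Kavita's branch passes to Kavita's issue by representation.
The 1/4 is divided into 2 equal shares of 1/8 among Neelam, Vikram.
Neelam is living and takes 1/8.
Vikram is living and takes 1/8.
Yamini is living and takes 1/4.
Chetan is living and takes 1/8.
Lakshmi is living and takes 1/4.

Chetan 1/8; Girish 1/8; Lakshmi 1/4; Neelam 1/8; Vikram 1/8; Yamini 1/4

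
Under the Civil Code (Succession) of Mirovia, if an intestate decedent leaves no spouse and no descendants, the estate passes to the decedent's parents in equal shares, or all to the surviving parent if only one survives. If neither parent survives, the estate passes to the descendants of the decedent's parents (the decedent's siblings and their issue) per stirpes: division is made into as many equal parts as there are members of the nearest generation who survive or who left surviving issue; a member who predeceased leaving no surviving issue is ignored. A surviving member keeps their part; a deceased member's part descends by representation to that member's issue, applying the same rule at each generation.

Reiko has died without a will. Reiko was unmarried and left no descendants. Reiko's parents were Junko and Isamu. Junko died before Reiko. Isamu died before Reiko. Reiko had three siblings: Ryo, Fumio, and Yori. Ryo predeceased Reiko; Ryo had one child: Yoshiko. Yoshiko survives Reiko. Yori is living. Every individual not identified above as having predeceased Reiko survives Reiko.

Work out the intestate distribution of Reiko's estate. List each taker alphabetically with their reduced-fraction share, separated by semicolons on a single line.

Fumio 1/3; Yori 1/3; Yoshiko 1/3

Neither parent survives and there are no descendants, so the estate passes to Reiko's siblings and their issue per stirpes.
The estate is divided into 3 equal shares of 1/3 among Ryo, Fumio, Yori.
Ryo predeceased; the 1/3 allotted to Ryo's branch passes to Ryo's issue by representation.
Yoshiko is the sole taker at this level and receives the full 1/3.
Fumio is living and takes 1/3.
Yori is living and takes 1/3.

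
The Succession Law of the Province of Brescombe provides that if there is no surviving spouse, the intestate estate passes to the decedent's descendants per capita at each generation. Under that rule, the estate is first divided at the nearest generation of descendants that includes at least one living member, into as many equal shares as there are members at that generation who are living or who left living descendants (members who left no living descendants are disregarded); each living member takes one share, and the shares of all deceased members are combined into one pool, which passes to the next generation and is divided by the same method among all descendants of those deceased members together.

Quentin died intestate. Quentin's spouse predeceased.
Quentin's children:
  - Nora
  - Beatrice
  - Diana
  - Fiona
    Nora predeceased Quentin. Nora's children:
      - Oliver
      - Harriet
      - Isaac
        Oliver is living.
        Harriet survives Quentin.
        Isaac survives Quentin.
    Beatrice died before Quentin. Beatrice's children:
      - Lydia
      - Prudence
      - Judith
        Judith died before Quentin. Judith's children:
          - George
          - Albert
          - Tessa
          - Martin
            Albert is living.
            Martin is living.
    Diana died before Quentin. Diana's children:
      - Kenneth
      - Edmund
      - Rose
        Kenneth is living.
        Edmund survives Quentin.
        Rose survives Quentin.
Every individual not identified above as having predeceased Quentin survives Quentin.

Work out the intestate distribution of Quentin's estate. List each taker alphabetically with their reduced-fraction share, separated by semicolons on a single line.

There is no surviving spouse, so the entire estate passes to Quentin's descendants per capita at each generation.
At generation 1 (Nora, Beatrice, Diana, Fiona) there are 4 shares of (1)/4 = 1/4 each.
Living: Fiona — each takes 1/4.
Deceased: Nora, Beatrice, and Diana. Their combined 3/4 is pooled and carried to generation 2.
At generation 2 (Oliver, Harriet, Isaac, Lydia, Prudence, Judith, Kenneth, Edmund, Rose) there are 9 shares of (3/4)/9 = 1/12 each.
Living: Oliver, Harriet, Isaac, Lydia, Prudence, Kenneth, Edmund, and Rose — each takes 1/12.
Deceased: Judith. That 1/12 share is carried to generation 3.
At generation 3 (George, Albert, Tessa, Martin) there are 4 shares of (1/12)/4 = 1/48 each.
Living: George, Albert, Tessa, and Martin — each takes 1/48.

Albert 1/48; Edmund 1/12; Fiona 1/4; George 1/48; Harriet 1/12; Isaac 1/12; Kenneth 1/12; Lydia 1/12; Martin 1/48; Oliver 1/12; Prudence 1/12; Rose 1/12; Tessa 1/48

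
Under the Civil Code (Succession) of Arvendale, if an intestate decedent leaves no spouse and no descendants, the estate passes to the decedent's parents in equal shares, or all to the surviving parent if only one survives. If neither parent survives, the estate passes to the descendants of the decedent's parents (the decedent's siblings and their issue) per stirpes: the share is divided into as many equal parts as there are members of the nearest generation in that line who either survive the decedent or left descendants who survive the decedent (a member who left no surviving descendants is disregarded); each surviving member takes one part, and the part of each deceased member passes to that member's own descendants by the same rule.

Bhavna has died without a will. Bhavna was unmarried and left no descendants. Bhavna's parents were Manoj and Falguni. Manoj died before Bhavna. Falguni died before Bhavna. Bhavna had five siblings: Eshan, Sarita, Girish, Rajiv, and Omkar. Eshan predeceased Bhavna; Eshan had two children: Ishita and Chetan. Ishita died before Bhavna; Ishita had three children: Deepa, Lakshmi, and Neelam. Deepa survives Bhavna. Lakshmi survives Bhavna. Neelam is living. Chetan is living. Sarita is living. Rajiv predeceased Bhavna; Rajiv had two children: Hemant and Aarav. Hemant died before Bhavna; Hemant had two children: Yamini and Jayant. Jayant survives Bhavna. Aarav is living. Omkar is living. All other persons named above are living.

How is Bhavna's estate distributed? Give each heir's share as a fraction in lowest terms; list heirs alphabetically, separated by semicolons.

Aarav 1/10; Chetan 1/10; Deepa 1/30; Girish 1/5; Jayant 1/20; Lakshmi 1/30; Neelam 1/30; Omkar 1/5; Sarita 1/5; Yamini 1/20

Neither parent survives and there are no descendants, so the estate passes to Bhavna's siblings and their issue per stirpes.
The estate is divided into 5 equal shares of 1/5 among Eshan, Sarita, Girish, Rajiv, Omkar.
Eshan predeceased; the 1/5 allotted to Eshan's branch passes to Eshan's issue by representation.
The 1/5 is divided into 2 equal shares of 1/10 among Ishita, Chetan.
Ishita predeceased; the 1/10 allotted to Ishita's branch passes to Ishita's issue by representation.
The 1/10 is divided into 3 equal shares of 1/30 among Deepa, Lakshmi, Neelam.
Deepa is living and takes 1/30.
Lakshmi is living and takes 1/30.
Neelam is living and takes 1/30.
Chetan is living and takes 1/10.
Sarita is living and takes 1/5.
Girish is living and takes 1/5.
Rajiv predeceased; the 1/5 allotted to Rajiv's branch passes to Rajiv's issue by representation.
The 1/5 is divided into 2 equal shares of 1/10 among Hemant, Aarav.
Hemant predeceased; the 1/10 allotted to Hemant's branch passes to Hemant's issue by representation.
The 1/10 is divided into 2 equal shares of 1/20 among Yamini, Jayant.
Yamini is living and takes 1/20.
Jayant is living and takes 1/20.
Aarav is living and takes 1/10.
Omkar is living and takes 1/5.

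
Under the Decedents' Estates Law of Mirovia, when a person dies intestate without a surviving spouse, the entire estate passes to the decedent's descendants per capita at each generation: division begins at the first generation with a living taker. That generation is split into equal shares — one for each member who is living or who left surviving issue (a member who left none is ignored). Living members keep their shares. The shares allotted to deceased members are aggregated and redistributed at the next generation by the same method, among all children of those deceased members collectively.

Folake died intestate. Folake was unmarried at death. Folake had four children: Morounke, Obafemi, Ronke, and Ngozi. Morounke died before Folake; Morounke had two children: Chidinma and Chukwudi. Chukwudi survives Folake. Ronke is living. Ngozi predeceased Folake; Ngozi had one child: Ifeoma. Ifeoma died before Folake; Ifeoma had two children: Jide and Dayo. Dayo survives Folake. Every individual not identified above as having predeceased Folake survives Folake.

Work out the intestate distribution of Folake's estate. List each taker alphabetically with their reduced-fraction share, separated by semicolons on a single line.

Chidinma 1/6; Chukwudi 1/6; Dayo 1/12; Jide 1/12; Obafemi 1/4; Ronke 1/4

There is no surviving spouse, so the entire estate passes to Folake's descendants per capita at each generation.
At generation 1 (Morounke, Obafemi, Ronke, Ngozi) there are 4 shares of (1)/4 = 1/4 each.
Living: Obafemi and Ronke — each takes 1/4.
Deceased: Morounke and Ngozi. Their combined 1/2 is pooled and carried to generation 2.
At generation 2 (Chidinma, Chukwudi, Ifeoma) there are 3 shares of (1/2)/3 = 1/6 each.
Living: Chidinma and Chukwudi — each takes 1/6.
Deceased: Ifeoma. That 1/6 share is carried to generation 3.
At generation 3 (Jide, Dayo) there are 2 shares of (1/6)/2 = 1/12 each.
Living: Jide and Dayo — each takes 1/12.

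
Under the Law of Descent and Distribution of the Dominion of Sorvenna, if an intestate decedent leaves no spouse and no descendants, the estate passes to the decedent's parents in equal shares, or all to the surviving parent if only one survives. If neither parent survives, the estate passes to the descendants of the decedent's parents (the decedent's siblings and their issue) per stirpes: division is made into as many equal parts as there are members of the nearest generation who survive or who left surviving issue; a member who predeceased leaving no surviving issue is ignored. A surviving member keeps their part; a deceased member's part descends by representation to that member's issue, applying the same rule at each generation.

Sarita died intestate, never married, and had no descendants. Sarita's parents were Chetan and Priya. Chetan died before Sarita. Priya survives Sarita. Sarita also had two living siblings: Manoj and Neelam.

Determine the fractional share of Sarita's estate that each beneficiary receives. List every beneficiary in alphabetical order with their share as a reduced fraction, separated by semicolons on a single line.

Priya 1

Only one parent, Priya, survives, so Priya takes the entire estate. The siblings take nothing because a surviving parent has priority.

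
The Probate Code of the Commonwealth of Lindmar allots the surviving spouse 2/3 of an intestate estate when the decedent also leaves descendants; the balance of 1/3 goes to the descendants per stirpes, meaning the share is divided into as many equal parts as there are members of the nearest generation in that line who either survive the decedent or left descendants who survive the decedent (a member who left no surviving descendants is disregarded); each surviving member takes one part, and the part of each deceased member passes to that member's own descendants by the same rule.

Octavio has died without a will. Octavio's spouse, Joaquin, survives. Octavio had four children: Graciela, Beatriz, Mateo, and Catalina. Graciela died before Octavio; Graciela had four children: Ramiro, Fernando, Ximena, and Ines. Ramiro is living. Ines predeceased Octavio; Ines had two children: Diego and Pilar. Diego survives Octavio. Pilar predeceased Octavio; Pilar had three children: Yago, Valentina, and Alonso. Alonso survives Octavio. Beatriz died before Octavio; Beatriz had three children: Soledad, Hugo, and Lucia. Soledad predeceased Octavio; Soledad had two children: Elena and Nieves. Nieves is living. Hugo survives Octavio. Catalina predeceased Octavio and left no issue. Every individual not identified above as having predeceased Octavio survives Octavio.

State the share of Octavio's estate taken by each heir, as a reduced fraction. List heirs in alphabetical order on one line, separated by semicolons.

Joaquin, as surviving spouse, takes 2/3.
The remaining 1/3 passes to Octavio's descendants per stirpes.
Catalina left no surviving issue, so that branch lapses and is disregarded.
The 1/3 is divided into 3 equal shares of 1/9 among Graciela, Beatriz, Mateo.
Graciela predeceased; the 1/9 allotted to Graciela's branch passes to Graciela's issue by representation.
The 1/9 is divided into 4 equal shares of 1/36 among Ramiro, Fernando, Ximena, Ines.
Ramiro is living and takes 1/36.
Fernando is living and takes 1/36.
Ximena is living and takes 1/36.
Ines predeceased; the 1/36 allotted to Ines's branch passes to Ines's issue by representation.
The 1/36 is divided into 2 equal shares of 1/72 among Diego, Pilar.
Diego is living and takes 1/72.
Pilar predeceased; the 1/72 allotted to Pilar's branch passes to Pilar's issue by representation.
The 1/72 is divided into 3 equal shares of 1/216 among Yago, Valentina, Alonso.
Yago is living and takes 1/216.
Valentina is living and takes 1/216.
Alonso is living and takes 1/216.
Beatriz predeceased; the 1/9 allotted to Beatriz's branch passes to Beatriz's issue by representation.
The 1/9 is divided into 3 equal shares of 1/27 among Soledad, Hugo, Lucia.
Soledad predeceased; the 1/27 allotted to Soledad's branch passes to Soledad's issue by representation.
The 1/27 is divided into 2 equal shares of 1/54 among Elena, Nieves.
Elena is living and takes 1/54.
Nieves is living and takes 1/54.
Hugo is living and takes 1/27.
Lucia is living and takes 1/27.
Mateo is living and takes 1/9.

Alonso 1/216; Diego 1/72; Elena 1/54; Fernando 1/36; Hugo 1/27; Joaquin 2/3; Lucia 1/27; Mateo 1/9; Nieves 1/54; Ramiro 1/36; Valentina 1/216; Ximena 1/36; Yago 1/216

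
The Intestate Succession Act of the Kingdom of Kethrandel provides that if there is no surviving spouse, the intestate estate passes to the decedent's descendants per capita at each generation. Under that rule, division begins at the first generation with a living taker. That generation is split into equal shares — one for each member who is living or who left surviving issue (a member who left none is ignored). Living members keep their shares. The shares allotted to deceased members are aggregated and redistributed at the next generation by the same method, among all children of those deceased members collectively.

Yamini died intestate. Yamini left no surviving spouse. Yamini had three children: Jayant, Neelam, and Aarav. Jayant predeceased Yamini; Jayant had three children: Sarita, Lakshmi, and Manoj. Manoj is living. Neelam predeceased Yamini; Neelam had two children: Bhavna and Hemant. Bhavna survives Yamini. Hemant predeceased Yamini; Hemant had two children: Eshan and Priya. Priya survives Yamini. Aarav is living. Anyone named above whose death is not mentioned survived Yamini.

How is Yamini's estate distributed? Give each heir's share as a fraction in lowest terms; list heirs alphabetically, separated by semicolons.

There is no surviving spouse, so the entire estate passes to Yamini's descendants per capita at each generation.
At generation 1 (Jayant, Neelam, Aarav) there are 3 shares of (1)/3 = 1/3 each.
Living: Aarav — each takes 1/3.
Deceased: Jayant and Neelam. Their combined 2/3 is pooled and carried to generation 2.
At generation 2 (Sarita, Lakshmi, Manoj, Bhavna, Hemant) there are 5 shares of (2/3)/5 = 2/15 each.
Living: Sarita, Lakshmi, Manoj, and Bhavna — each takes 2/15.
Deceased: Hemant. That 2/15 share is carried to generation 3.
At generation 3 (Eshan, Priya) there are 2 shares of (2/15)/2 = 1/15 each.
Living: Eshan and Priya — each takes 1/15.

Aarav 1/3; Bhavna 2/15; Eshan 1/15; Lakshmi 2/15; Manoj 2/15; Priya 1/15; Sarita 2/15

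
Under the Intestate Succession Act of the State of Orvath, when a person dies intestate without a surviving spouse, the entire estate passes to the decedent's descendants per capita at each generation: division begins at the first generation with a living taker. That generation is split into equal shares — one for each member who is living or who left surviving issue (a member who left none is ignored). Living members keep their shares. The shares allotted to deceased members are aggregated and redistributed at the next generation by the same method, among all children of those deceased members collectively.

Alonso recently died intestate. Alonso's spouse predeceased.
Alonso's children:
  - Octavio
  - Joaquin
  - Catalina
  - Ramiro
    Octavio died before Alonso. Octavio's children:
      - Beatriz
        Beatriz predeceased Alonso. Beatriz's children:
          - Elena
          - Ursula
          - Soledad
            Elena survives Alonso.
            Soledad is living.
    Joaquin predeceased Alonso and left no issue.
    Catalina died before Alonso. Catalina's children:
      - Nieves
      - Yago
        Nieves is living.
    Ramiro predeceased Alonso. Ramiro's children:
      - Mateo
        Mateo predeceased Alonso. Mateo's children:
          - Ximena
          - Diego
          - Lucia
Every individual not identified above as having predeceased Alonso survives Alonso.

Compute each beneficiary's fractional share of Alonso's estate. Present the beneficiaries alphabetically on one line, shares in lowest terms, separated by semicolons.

There is no surviving spouse, so the entire estate passes to Alonso's descendants per capita at each generation.
No one at generation 1 (Octavio, Catalina, Ramiro) is living; moving to the next generation.
At generation 2 (Beatriz, Nieves, Yago, Mateo) there are 4 shares of (1)/4 = 1/4 each.
Living: Nieves and Yago — each takes 1/4.
Deceased: Beatriz and Mateo. Their combined 1/2 is pooled and carried to generation 3.
At generation 3 (Elena, Ursula, Soledad, Ximena, Diego, Lucia) there are 6 shares of (1/2)/6 = 1/12 each.
Living: Elena, Ursula, Soledad, Ximena, Diego, and Lucia — each takes 1/12.

Diego 1/12; Elena 1/12; Lucia 1/12; Nieves 1/4; Soledad 1/12; Ursula 1/12; Ximena 1/12; Yago 1/4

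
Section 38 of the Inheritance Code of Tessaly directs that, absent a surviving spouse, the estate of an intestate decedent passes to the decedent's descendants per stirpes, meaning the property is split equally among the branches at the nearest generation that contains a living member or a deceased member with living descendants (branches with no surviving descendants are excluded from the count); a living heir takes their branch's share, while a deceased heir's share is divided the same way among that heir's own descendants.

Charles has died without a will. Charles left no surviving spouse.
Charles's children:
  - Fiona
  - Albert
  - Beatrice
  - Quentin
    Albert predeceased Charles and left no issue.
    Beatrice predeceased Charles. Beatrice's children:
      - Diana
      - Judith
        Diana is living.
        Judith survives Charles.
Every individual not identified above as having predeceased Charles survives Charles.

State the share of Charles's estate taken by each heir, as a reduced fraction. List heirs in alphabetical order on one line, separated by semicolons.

Diana 1/6; Fiona 1/3; Judith 1/6; Quentin 1/3

There is no surviving spouse, so the entire estate passes to Charles's descendants per stirpes.
Albert left no surviving issue, so that branch lapses and is disregarded.
The estate is divided into 3 equal shares of 1/3 among Fiona, Beatrice, Quentin.
Fiona is living and takes 1/3.
Beatrice predeceased; the 1/3 allotted to Beatrice's branch passes to Beatrice's issue by representation.
The 1/3 is divided into 2 equal shares of 1/6 among Diana, Judith.
Diana is living and takes 1/6.
Judith is living and takes 1/6.
Quentin is living and takes 1/3.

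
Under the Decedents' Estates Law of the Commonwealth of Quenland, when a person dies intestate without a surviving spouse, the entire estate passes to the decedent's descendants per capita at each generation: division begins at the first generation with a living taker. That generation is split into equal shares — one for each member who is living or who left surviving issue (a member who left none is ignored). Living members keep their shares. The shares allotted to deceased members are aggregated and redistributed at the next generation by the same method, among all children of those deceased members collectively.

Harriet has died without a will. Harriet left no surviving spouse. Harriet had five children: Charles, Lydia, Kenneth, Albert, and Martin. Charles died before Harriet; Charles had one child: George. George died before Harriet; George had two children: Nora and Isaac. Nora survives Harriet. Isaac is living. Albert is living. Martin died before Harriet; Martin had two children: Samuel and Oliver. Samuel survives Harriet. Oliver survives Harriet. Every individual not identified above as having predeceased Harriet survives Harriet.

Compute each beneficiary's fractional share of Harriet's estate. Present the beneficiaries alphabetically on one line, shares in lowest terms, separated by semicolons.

Albert 1/5; Isaac 1/15; Kenneth 1/5; Lydia 1/5; Nora 1/15; Oliver 2/15; Samuel 2/15

There is no surviving spouse, so the entire estate passes to Harriet's descendants per capita at each generation.
At generation 1 (Charles, Lydia, Kenneth, Albert, Martin) there are 5 shares of (1)/5 = 1/5 each.
Living: Lydia, Kenneth, and Albert — each takes 1/5.
Deceased: Charles and Martin. Their combined 2/5 is pooled and carried to generation 2.
At generation 2 (George, Samuel, Oliver) there are 3 shares of (2/5)/3 = 2/15 each.
Living: Samuel and Oliver — each takes 2/15.
Deceased: George. That 2/15 share is carried to generation 3.
At generation 3 (Nora, Isaac) there are 2 shares of (2/15)/2 = 1/15 each.
Living: Nora and Isaac — each takes 1/15.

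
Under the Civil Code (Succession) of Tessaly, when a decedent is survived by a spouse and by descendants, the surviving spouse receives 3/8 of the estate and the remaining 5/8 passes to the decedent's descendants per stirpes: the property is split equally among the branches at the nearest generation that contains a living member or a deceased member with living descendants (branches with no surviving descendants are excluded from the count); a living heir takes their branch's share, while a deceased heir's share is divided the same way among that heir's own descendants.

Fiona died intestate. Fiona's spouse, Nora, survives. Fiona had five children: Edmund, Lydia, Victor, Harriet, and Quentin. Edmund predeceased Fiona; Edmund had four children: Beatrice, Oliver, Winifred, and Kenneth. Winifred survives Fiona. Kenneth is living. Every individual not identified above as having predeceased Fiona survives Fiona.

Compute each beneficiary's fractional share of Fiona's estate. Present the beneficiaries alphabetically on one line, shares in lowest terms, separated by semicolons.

Nora, as surviving spouse, takes 3/8.
The remaining 5/8 passes to Fiona's descendants per stirpes.
The 5/8 is divided into 5 equal shares of 1/8 among Edmund, Lydia, Victor, Harriet, Quentin.
Edmund predeceased; the 1/8 allotted to Edmund's branch passes to Edmund's issue by representation.
The 1/8 is divided into 4 equal shares of 1/32 among Beatrice, Oliver, Winifred, Kenneth.
Beatrice is living and takes 1/32.
Oliver is living and takes 1/32.
Winifred is living and takes 1/32.
Kenneth is living and takes 1/32.
Lydia is living and takes 1/8.
Victor is living and takes 1/8.
Harriet is living and takes 1/8.
Quentin is living and takes 1/8.

Beatrice 1/32; Harriet 1/8; Kenneth 1/32; Lydia 1/8; Nora 3/8; Oliver 1/32; Quentin 1/8; Victor 1/8; Winifred 1/32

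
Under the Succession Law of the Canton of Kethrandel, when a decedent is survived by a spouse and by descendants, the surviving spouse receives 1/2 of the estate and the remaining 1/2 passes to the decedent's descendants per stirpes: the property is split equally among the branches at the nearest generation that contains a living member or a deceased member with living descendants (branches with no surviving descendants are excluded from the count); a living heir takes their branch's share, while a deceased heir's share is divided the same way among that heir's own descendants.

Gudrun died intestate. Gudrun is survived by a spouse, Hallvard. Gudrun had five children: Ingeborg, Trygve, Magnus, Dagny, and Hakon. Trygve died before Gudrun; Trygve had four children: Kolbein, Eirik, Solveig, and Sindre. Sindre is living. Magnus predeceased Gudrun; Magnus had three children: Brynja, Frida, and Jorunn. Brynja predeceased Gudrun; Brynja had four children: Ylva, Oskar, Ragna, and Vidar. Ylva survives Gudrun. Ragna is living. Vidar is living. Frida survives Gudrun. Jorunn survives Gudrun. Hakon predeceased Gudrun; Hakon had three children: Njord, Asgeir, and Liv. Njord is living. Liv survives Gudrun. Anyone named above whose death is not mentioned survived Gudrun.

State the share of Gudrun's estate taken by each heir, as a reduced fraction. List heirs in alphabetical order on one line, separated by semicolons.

Asgeir 1/30; Dagny 1/10; Eirik 1/40; Frida 1/30; Hallvard 1/2; Ingeborg 1/10; Jorunn 1/30; Kolbein 1/40; Liv 1/30; Njord 1/30; Oskar 1/120; Ragna 1/120; Sindre 1/40; Solveig 1/40; Vidar 1/120; Ylva 1/120

Hallvard, as surviving spouse, takes 1/2.
The remaining 1/2 passes to Gudrun's descendants per stirpes.
The 1/2 is divided into 5 equal shares of 1/10 among Ingeborg, Trygve, Magnus, Dagny, Hakon.
Ingeborg is living and takes 1/10.
Trygve predeceased; the 1/10 allotted to Trygve's branch passes to Trygve's issue by representation.
The 1/10 is divided into 4 equal shares of 1/40 among Kolbein, Eirik, Solveig, Sindre.
Kolbein is living and takes 1/40.
Eirik is living and takes 1/40.
Solveig is living and takes 1/40.
Sindre is living and takes 1/40.
Magnus predeceased; the 1/10 allotted to Magnus's branch passes to Magnus's issue by representation.
The 1/10 is divided into 3 equal shares of 1/30 among Brynja, Frida, Jorunn.
Brynja predeceased; the 1/30 allotted to Brynja's branch passes to Brynja's issue by representation.
The 1/30 is divided into 4 equal shares of 1/120 among Ylva, Oskar, Ragna, Vidar.
Ylva is living and takes 1/120.
Oskar is living and takes 1/120.
Ragna is living and takes 1/120.
Vidar is living and takes 1/120.
Frida is living and takes 1/30.
Jorunn is living and takes 1/30.
Dagny is living and takes 1/10.
Hakon predeceased; the 1/10 allotted to Hakon's branch passes to Hakon's issue by representation.
The 1/10 is divided into 3 equal shares of 1/30 among Njord, Asgeir, Liv.
Njord is living and takes 1/30.
Asgeir is living and takes 1/30.
Liv is living and takes 1/30.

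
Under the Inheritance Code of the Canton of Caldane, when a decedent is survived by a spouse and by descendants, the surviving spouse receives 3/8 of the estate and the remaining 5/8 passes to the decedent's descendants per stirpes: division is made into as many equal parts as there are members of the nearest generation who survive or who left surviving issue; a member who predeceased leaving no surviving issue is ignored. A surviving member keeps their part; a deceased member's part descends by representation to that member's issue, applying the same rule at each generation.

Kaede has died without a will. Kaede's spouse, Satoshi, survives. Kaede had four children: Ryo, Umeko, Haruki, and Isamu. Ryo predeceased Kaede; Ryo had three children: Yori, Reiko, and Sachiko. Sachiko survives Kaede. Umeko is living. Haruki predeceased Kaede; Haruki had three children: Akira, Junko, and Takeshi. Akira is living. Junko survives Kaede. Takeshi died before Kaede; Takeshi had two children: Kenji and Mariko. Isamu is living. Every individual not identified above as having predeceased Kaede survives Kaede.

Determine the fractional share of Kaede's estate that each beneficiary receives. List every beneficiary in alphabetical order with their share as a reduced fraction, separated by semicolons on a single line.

Satoshi, as surviving spouse, takes 3/8.
The remaining 5/8 passes to Kaede's descendants per stirpes.
The 5/8 is divided into 4 equal shares of 5/32 among Ryo, Umeko, Haruki, Isamu.
Ryo predeceased; the 5/32 allotted to Ryo's branch passes to Ryo's issue by representation.
The 5/32 is divided into 3 equal shares of 5/96 among Yori, Reiko, Sachiko.
Yori is living and takes 5/96.
Reiko is living and takes 5/96.
Sachiko is living and takes 5/96.
Umeko is living and takes 5/32.
Haruki predeceased; the 5/32 allotted to Haruki's branch passes to Haruki's issue by representation.
The 5/32 is divided into 3 equal shares of 5/96 among Akira, Junko, Takeshi.
Akira is living and takes 5/96.
Junko is living and takes 5/96.
Takeshi predeceased; the 5/96 allotted to Takeshi's branch passes to Takeshi's issue by representation.
The 5/96 is divided into 2 equal shares of 5/192 among Kenji, Mariko.
Kenji is living and takes 5/192.
Mariko is living and takes 5/192.
Isamu is living and takes 5/32.

Akira 5/96; Isamu 5/32; Junko 5/96; Kenji 5/192; Mariko 5/192; Reiko 5/96; Sachiko 5/96; Satoshi 3/8; Umeko 5/32; Yori 5/96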